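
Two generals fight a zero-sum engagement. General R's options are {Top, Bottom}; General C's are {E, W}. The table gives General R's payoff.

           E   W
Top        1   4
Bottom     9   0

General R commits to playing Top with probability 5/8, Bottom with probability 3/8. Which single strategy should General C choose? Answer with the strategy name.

If General C plays E, General R's expected payoff is (5/8)·1 + (3/8)·9 = 4.
If General C plays W, General R's expected payoff is (5/8)·4 + (3/8)·0 = 5/2.
General C minimizes General R's payoff; the smallest is 5/2, so the best response is W.

W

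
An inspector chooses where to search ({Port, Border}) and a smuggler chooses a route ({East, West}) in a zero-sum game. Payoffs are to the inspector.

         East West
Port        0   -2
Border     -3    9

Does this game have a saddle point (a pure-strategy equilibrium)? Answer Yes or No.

Row minima: Port → -2, Border → -3; maximin = -2.
Column maxima: East → 0, West → 9; minimax = 0.
-2 ≠ 0, so no pure-strategy equilibrium exists.

No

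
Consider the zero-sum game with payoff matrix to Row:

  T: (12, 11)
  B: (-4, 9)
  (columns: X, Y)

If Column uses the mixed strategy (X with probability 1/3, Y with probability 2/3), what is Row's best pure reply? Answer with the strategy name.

Expected payoff of T: (1/3)·12 + (2/3)·11 = 34/3.
Expected payoff of B: (1/3)·(-4) + (2/3)·9 = 14/3.
The largest is 34/3, so Row's best response is T.

T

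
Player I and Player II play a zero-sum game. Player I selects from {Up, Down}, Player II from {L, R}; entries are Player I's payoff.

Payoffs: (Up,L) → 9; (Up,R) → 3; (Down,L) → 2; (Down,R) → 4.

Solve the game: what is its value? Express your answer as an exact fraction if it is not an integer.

15/4

Row minima: Up → 3, Down → 2; maximin = 3.
Column maxima: L → 9, R → 4; minimax = 4.
3 ≠ 4, so there is no saddle point; optimal play is mixed.
Let Player I play Up with probability p. Expected payoff against L: 9p + 2(1−p) = 7p + 2; against R: 3p + 4(1−p) = −p + 4.
Setting these equal: 7p + 2 = −p + 4 ⇒ 8p = 2 ⇒ p = 1/4, and the value is (7)·(1/4) + 2 = 15/4.
For Player II: with q = P(L), equating Up's and Down's payoffs gives 6q + 3 = −2q + 4 ⇒ q = 1/8.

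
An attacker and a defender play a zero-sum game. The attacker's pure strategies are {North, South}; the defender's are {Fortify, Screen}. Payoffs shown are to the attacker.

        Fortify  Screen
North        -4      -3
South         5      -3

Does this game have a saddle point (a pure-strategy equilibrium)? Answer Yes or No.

Yes

Row minima: North → -4, South → -3; maximin = -3.
Column maxima: Fortify → 5, Screen → -3; minimax = -3.
maximin = minimax = -3, so a saddle point exists.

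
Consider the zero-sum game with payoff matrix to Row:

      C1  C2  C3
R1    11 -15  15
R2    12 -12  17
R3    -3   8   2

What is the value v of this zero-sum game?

12/7

Row minima: R1 → -15, R2 → -12, R3 → -3; maximin = -3.
Column maxima: C1 → 12, C2 → 8, C3 → 17; minimax = 8.
-3 ≠ 8, so there is no saddle point; optimal play is mixed.
R1 is strictly dominated by R2, so Row never plays it.
C3 is strictly dominated by C1 (it gives Row strictly more in every row), so Column never plays it.
On the remaining 2×2 (R2, R3 vs C1, C2):
Let Row play R2 with probability p. Expected payoff against C1: 12p + (-3)(1−p) = 15p − 3; against C2: (-12)p + 8(1−p) = −20p + 8.
Setting these equal: 15p − 3 = −20p + 8 ⇒ 35p = 11 ⇒ p = 11/35, and the value is (15)·(11/35) − 3 = 12/7.
For Column: with q = P(C1), equating R2's and R3's payoffs gives 24q − 12 = −11q + 8 ⇒ q = 4/7.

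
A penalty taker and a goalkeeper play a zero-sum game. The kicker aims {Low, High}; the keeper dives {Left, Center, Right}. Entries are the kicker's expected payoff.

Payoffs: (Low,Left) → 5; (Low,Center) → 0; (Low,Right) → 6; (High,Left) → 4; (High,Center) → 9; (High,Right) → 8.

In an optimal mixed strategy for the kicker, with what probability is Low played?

1/2

Row minima: Low → 0, High → 4; maximin = 4.
Column maxima: Left → 5, Center → 9, Right → 8; minimax = 5.
4 ≠ 5, so there is no saddle point; optimal play is mixed.
Right is strictly dominated by Left (it gives the kicker strictly more in every row), so the keeper never plays it.
On the remaining 2×2 (Low, High vs Left, Center):
Let the kicker play Low with probability p. Expected payoff against Left: 5p + 4(1−p) = p + 4; against Center: 0p + 9(1−p) = −9p + 9.
Setting these equal: p + 4 = −9p + 9 ⇒ 10p = 5 ⇒ p = 1/2, and the value is (1)·(1/2) + 4 = 9/2.
For the keeper: with q = P(Left), equating Low's and High's payoffs gives 5q = −5q + 9 ⇒ q = 9/10.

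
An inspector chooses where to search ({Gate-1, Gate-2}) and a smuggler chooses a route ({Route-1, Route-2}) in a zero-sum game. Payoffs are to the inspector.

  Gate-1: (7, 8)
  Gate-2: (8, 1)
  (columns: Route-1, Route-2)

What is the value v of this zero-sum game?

57/8

Row minima: Gate-1 → 7, Gate-2 → 1; maximin = 7.
Column maxima: Route-1 → 8, Route-2 → 8; minimax = 8.
7 ≠ 8, so there is no saddle point; optimal play is mixed.
Let the inspector play Gate-1 with probability p. Expected payoff against Route-1: 7p + 8(1−p) = −p + 8; against Route-2: 8p + 1(1−p) = 7p + 1.
Setting these equal: −p + 8 = 7p + 1 ⇒ −8p = -7 ⇒ p = 7/8, and the value is (-1)·(7/8) + 8 = 57/8.
For the smuggler: with q = P(Route-1), equating Gate-1's and Gate-2's payoffs gives −q + 8 = 7q + 1 ⇒ q = 7/8.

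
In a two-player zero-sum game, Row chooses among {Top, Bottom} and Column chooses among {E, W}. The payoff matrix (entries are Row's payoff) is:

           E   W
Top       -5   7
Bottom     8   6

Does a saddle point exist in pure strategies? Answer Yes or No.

No

Row minima: Top → -5, Bottom → 6; maximin = 6.
Column maxima: E → 8, W → 7; minimax = 7.
6 ≠ 7, so no pure-strategy equilibrium exists.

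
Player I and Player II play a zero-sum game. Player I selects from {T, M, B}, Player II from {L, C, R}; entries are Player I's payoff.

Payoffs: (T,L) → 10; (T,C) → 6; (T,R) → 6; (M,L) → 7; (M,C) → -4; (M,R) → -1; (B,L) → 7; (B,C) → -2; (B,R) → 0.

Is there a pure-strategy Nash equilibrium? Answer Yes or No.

Yes

Row minima: T → 6, M → -4, B → -2; maximin = 6.
Column maxima: L → 10, C → 6, R → 6; minimax = 6.
maximin = minimax = 6, so a saddle point exists.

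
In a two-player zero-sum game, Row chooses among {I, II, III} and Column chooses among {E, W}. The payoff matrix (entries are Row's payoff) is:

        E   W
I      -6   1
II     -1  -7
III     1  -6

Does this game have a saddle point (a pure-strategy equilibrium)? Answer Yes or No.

Row minima: I → -6, II → -7, III → -6; maximin = -6.
Column maxima: E → 1, W → 1; minimax = 1.
-6 ≠ 1, so no pure-strategy equilibrium exists.

No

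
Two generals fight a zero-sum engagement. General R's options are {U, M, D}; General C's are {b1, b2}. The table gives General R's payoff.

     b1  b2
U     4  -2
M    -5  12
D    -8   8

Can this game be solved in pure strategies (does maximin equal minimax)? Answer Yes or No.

No

Row minima: U → -2, M → -5, D → -8; maximin = -2.
Column maxima: b1 → 4, b2 → 12; minimax = 4.
-2 ≠ 4, so no pure-strategy equilibrium exists.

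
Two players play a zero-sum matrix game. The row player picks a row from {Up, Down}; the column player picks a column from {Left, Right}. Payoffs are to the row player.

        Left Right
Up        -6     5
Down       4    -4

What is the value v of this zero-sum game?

Row minima: Up → -6, Down → -4; maximin = -4.
Column maxima: Left → 4, Right → 5; minimax = 4.
-4 ≠ 4, so there is no saddle point; optimal play is mixed.
Let the row player play Up with probability p. Expected payoff against Left: (-6)p + 4(1−p) = −10p + 4; against Right: 5p + (-4)(1−p) = 9p − 4.
Setting these equal: −10p + 4 = 9p − 4 ⇒ −19p = -8 ⇒ p = 8/19, and the value is (-10)·(8/19) + 4 = -4/19.
For the column player: with q = P(Left), equating Up's and Down's payoffs gives −11q + 5 = 8q − 4 ⇒ q = 9/19.

-4/19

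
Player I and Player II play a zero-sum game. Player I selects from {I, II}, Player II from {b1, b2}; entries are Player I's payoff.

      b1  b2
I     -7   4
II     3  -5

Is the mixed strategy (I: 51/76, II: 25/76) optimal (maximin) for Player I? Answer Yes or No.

Against b1 this mix gives (51/76)·(-7) + (25/76)·3 = -141/38.
Against b2 this mix gives (51/76)·4 + (25/76)·(-5) = 79/76.
Player II will play b1, holding Player I to -141/38. Shifting weight toward the row that does better against b1 would raise this floor (the equalizing mix achieves -23/19 against both b1 and b2), so the proposed strategy is not optimal.

No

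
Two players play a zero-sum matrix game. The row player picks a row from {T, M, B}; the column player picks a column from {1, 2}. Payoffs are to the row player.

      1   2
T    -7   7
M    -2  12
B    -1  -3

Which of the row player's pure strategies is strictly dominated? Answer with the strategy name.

T

M gives a strictly higher payoff than T against every column: -2 > -7, 12 > 7.
So T is strictly dominated and the row player never plays it.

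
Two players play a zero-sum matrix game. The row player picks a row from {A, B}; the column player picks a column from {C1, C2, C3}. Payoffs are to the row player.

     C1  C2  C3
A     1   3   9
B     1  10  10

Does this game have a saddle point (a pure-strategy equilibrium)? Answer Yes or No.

Row minima: A → 1, B → 1; maximin = 1.
Column maxima: C1 → 1, C2 → 10, C3 → 10; minimax = 1.
maximin = minimax = 1, so a saddle point exists.

Yes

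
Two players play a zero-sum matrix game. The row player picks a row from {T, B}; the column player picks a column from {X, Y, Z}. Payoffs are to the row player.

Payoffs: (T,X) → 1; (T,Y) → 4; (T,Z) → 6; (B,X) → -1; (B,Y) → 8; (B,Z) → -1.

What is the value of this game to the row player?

Row minima: T → 1, B → -1; maximin = 1.
Column maxima: X → 1, Y → 8, Z → 6; minimax = 1.
Since maximin = minimax = 1, there is a saddle point and the value is 1.

1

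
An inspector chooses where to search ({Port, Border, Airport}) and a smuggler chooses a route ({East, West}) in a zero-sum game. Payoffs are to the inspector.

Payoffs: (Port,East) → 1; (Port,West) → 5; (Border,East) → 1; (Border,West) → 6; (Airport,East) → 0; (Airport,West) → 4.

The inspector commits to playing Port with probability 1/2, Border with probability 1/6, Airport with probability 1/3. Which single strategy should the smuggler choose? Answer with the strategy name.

If the smuggler plays East, the inspector's expected payoff is (1/2)·1 + (1/6)·1 + (1/3)·0 = 2/3.
If the smuggler plays West, the inspector's expected payoff is (1/2)·5 + (1/6)·6 + (1/3)·4 = 29/6.
The smuggler minimizes the inspector's payoff; the smallest is 2/3, so the best response is East.

East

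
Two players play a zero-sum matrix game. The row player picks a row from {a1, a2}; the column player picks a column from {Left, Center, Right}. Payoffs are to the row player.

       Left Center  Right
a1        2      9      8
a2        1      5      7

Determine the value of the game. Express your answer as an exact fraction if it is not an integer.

Row minima: a1 → 2, a2 → 1; maximin = 2.
Column maxima: Left → 2, Center → 9, Right → 8; minimax = 2.
Since maximin = minimax = 2, there is a saddle point and the value is 2.

2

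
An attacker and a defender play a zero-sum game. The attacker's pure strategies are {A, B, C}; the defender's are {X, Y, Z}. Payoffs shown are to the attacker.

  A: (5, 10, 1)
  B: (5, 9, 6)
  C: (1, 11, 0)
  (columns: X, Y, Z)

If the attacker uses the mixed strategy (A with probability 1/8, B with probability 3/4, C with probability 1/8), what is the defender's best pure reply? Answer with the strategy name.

If the defender plays X, the attacker's expected payoff is (1/8)·5 + (3/4)·5 + (1/8)·1 = 9/2.
If the defender plays Y, the attacker's expected payoff is (1/8)·10 + (3/4)·9 + (1/8)·11 = 75/8.
If the defender plays Z, the attacker's expected payoff is (1/8)·1 + (3/4)·6 + (1/8)·0 = 37/8.
The defender minimizes the attacker's payoff; the smallest is 9/2, so the best response is X.

X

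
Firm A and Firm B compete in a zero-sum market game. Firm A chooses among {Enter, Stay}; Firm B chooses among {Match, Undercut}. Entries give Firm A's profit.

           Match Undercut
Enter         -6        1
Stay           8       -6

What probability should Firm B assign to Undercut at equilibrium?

2/3

Row minima: Enter → -6, Stay → -6; maximin = -6.
Column maxima: Match → 8, Undercut → 1; minimax = 1.
-6 ≠ 1, so there is no saddle point; optimal play is mixed.
Let Firm A play Enter with probability p. Expected payoff against Match: (-6)p + 8(1−p) = −14p + 8; against Undercut: 1p + (-6)(1−p) = 7p − 6.
Setting these equal: −14p + 8 = 7p − 6 ⇒ −21p = -14 ⇒ p = 2/3, and the value is (-14)·(2/3) + 8 = -4/3.
For Firm B: with q = P(Match), equating Enter's and Stay's payoffs gives −7q + 1 = 14q − 6 ⇒ q = 1/3.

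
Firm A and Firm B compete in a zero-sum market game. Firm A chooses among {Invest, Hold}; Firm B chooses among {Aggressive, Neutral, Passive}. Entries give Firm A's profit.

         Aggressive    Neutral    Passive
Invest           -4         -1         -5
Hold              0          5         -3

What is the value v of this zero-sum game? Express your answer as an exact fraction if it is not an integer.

-3

Row minima: Invest → -5, Hold → -3; maximin = -3.
Column maxima: Aggressive → 0, Neutral → 5, Passive → -3; minimax = -3.
Since maximin = minimax = -3, there is a saddle point and the value is -3.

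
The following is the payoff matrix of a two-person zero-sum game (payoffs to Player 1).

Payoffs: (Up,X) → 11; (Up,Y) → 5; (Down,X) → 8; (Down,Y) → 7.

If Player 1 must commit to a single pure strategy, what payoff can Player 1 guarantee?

7

Row minima: Up → 5, Down → 7.
The best of these is 7.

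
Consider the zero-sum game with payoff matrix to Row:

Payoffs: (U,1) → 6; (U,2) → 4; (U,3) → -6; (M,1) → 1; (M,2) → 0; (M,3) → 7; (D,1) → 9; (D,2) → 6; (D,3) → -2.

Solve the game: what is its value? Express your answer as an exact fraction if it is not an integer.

14/5

Row minima: U → -6, M → 0, D → -2; maximin = 0.
Column maxima: 1 → 9, 2 → 6, 3 → 7; minimax = 6.
0 ≠ 6, so there is no saddle point; optimal play is mixed.
U is strictly dominated by D, so Row never plays it.
1 is strictly dominated by 2 (it gives Row strictly more in every row), so Column never plays it.
On the remaining 2×2 (M, D vs 2, 3):
Let Row play M with probability p. Expected payoff against 2: 0p + 6(1−p) = −6p + 6; against 3: 7p + (-2)(1−p) = 9p − 2.
Setting these equal: −6p + 6 = 9p − 2 ⇒ −15p = -8 ⇒ p = 8/15, and the value is (-6)·(8/15) + 6 = 14/5.
For Column: with q = P(2), equating M's and D's payoffs gives −7q + 7 = 8q − 2 ⇒ q = 3/5.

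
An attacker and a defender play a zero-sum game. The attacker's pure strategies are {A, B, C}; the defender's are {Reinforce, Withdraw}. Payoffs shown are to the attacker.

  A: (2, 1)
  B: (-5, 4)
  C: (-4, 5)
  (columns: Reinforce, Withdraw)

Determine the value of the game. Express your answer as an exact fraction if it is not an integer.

Row minima: A → 1, B → -5, C → -4; maximin = 1.
Column maxima: Reinforce → 2, Withdraw → 5; minimax = 2.
1 ≠ 2, so there is no saddle point; optimal play is mixed.
B is strictly dominated by C, so the attacker never plays it.
On the remaining 2×2 (A, C vs Reinforce, Withdraw):
Let the attacker play A with probability p. Expected payoff against Reinforce: 2p + (-4)(1−p) = 6p − 4; against Withdraw: 1p + 5(1−p) = −4p + 5.
Setting these equal: 6p − 4 = −4p + 5 ⇒ 10p = 9 ⇒ p = 9/10, and the value is (6)·(9/10) − 4 = 7/5.
For the defender: with q = P(Reinforce), equating A's and C's payoffs gives q + 1 = −9q + 5 ⇒ q = 2/5.

7/5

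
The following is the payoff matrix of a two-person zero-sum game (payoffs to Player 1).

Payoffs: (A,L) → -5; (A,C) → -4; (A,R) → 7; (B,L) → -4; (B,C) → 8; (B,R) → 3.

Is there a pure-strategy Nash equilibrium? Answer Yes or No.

Row minima: A → -5, B → -4; maximin = -4.
Column maxima: L → -4, C → 8, R → 7; minimax = -4.
maximin = minimax = -4, so a saddle point exists.

Yes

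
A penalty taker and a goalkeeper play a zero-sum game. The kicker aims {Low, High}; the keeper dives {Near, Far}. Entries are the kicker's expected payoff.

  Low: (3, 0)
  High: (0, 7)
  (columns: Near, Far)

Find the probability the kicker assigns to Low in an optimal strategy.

7/10

Row minima: Low → 0, High → 0; maximin = 0.
Column maxima: Near → 3, Far → 7; minimax = 3.
0 ≠ 3, so there is no saddle point; optimal play is mixed.
Let the kicker play Low with probability p. Expected payoff against Near: 3p + 0(1−p) = 3p; against Far: 0p + 7(1−p) = −7p + 7.
Setting these equal: 3p = −7p + 7 ⇒ 10p = 7 ⇒ p = 7/10, and the value is (3)·(7/10) = 21/10.
For the keeper: with q = P(Near), equating Low's and High's payoffs gives 3q = −7q + 7 ⇒ q = 7/10.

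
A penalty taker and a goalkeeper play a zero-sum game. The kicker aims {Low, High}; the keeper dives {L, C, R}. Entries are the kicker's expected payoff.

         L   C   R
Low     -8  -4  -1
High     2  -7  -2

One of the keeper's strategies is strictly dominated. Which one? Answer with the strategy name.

C holds the kicker's payoff strictly below R in every row: -4 < -1, -7 < -2.
So R is strictly dominated for the keeper.

R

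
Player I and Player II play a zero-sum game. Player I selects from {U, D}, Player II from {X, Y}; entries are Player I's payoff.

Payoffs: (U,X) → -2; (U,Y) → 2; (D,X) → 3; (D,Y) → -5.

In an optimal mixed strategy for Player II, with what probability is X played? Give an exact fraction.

7/12

Row minima: U → -2, D → -5; maximin = -2.
Column maxima: X → 3, Y → 2; minimax = 2.
-2 ≠ 2, so there is no saddle point; optimal play is mixed.
Let Player I play U with probability p. Expected payoff against X: (-2)p + 3(1−p) = −5p + 3; against Y: 2p + (-5)(1−p) = 7p − 5.
Setting these equal: −5p + 3 = 7p − 5 ⇒ −12p = -8 ⇒ p = 2/3, and the value is (-5)·(2/3) + 3 = -1/3.
For Player II: with q = P(X), equating U's and D's payoffs gives −4q + 2 = 8q − 5 ⇒ q = 7/12.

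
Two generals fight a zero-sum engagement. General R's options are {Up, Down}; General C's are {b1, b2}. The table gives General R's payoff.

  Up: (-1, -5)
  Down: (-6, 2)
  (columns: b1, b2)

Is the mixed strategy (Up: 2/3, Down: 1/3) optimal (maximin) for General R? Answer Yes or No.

Against b1 this mix gives (2/3)·(-1) + (1/3)·(-6) = -8/3.
Against b2 this mix gives (2/3)·(-5) + (1/3)·2 = -8/3.
All of General C's active replies (b1, b2) yield -8/3, and no column does worse for General R. The mix makes General C indifferent and guarantees -8/3, so it is optimal.

Yes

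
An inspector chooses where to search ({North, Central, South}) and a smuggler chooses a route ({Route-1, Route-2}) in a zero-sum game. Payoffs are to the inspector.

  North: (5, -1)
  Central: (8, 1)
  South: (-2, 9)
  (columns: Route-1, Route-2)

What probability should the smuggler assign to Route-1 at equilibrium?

Row minima: North → -1, Central → 1, South → -2; maximin = 1.
Column maxima: Route-1 → 8, Route-2 → 9; minimax = 8.
1 ≠ 8, so there is no saddle point; optimal play is mixed.
North is strictly dominated by Central, so the inspector never plays it.
On the remaining 2×2 (Central, South vs Route-1, Route-2):
Let the inspector play Central with probability p. Expected payoff against Route-1: 8p + (-2)(1−p) = 10p − 2; against Route-2: 1p + 9(1−p) = −8p + 9.
Setting these equal: 10p − 2 = −8p + 9 ⇒ 18p = 11 ⇒ p = 11/18, and the value is (10)·(11/18) − 2 = 37/9.
For the smuggler: with q = P(Route-1), equating Central's and South's payoffs gives 7q + 1 = −11q + 9 ⇒ q = 4/9.

4/9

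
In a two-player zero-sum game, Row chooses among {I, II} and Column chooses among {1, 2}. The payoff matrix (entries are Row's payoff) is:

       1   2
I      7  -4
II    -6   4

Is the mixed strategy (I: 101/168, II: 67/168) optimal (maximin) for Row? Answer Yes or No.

Against 1 this mix gives (101/168)·7 + (67/168)·(-6) = 305/168.
Against 2 this mix gives (101/168)·(-4) + (67/168)·4 = -17/21.
Column will play 2, holding Row to -17/21. Shifting weight toward the row that does better against 2 would raise this floor (the equalizing mix achieves 4/21 against both 2 and 1), so the proposed strategy is not optimal.

No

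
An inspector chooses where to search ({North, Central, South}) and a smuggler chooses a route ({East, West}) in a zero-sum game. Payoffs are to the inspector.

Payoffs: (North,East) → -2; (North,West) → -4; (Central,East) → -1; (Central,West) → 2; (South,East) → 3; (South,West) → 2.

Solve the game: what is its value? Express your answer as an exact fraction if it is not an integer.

Row minima: North → -4, Central → -1, South → 2; maximin = 2.
Column maxima: East → 3, West → 2; minimax = 2.
Since maximin = minimax = 2, there is a saddle point and the value is 2.

2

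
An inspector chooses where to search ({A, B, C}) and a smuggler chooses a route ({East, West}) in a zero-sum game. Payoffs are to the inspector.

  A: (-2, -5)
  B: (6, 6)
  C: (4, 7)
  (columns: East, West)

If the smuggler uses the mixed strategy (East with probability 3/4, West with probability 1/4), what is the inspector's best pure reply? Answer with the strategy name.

B

Expected payoff of A: (3/4)·(-2) + (1/4)·(-5) = -11/4.
Expected payoff of B: (3/4)·6 + (1/4)·6 = 6.
Expected payoff of C: (3/4)·4 + (1/4)·7 = 19/4.
The largest is 6, so the inspector's best response is B.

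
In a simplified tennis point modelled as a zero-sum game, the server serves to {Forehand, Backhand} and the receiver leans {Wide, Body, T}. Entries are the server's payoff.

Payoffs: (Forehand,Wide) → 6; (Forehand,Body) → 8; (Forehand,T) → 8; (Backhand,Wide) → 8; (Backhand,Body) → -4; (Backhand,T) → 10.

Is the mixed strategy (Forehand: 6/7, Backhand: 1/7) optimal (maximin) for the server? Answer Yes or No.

Yes

Against Wide this mix gives (6/7)·6 + (1/7)·8 = 44/7.
Against Body this mix gives (6/7)·8 + (1/7)·(-4) = 44/7.
Against T this mix gives (6/7)·8 + (1/7)·10 = 58/7.
All of the receiver's active replies (Wide, Body) yield 44/7, and no column does worse for the server. The mix makes the receiver indifferent and guarantees 44/7, so it is optimal.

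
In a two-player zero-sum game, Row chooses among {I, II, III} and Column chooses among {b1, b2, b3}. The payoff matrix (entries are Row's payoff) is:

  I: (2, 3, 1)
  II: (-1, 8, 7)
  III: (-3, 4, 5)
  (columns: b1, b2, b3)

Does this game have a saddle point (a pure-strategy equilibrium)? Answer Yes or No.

Row minima: I → 1, II → -1, III → -3; maximin = 1.
Column maxima: b1 → 2, b2 → 8, b3 → 7; minimax = 2.
1 ≠ 2, so no pure-strategy equilibrium exists.

No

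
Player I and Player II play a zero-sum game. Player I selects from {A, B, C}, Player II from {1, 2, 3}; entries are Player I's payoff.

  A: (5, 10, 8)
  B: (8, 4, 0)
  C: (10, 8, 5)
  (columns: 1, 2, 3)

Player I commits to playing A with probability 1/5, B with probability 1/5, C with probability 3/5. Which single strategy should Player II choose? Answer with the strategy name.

If Player II plays 1, Player I's expected payoff is (1/5)·5 + (1/5)·8 + (3/5)·10 = 43/5.
If Player II plays 2, Player I's expected payoff is (1/5)·10 + (1/5)·4 + (3/5)·8 = 38/5.
If Player II plays 3, Player I's expected payoff is (1/5)·8 + (1/5)·0 + (3/5)·5 = 23/5.
Player II minimizes Player I's payoff; the smallest is 23/5, so the best response is 3.

3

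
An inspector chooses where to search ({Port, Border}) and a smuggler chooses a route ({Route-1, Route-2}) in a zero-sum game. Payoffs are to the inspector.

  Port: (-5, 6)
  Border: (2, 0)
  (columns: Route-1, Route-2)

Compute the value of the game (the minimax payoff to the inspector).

12/13

Row minima: Port → -5, Border → 0; maximin = 0.
Column maxima: Route-1 → 2, Route-2 → 6; minimax = 2.
0 ≠ 2, so there is no saddle point; optimal play is mixed.
Let the inspector play Port with probability p. Expected payoff against Route-1: (-5)p + 2(1−p) = −7p + 2; against Route-2: 6p + 0(1−p) = 6p.
Setting these equal: −7p + 2 = 6p ⇒ −13p = -2 ⇒ p = 2/13, and the value is (-7)·(2/13) + 2 = 12/13.
For the smuggler: with q = P(Route-1), equating Port's and Border's payoffs gives −11q + 6 = 2q ⇒ q = 6/13.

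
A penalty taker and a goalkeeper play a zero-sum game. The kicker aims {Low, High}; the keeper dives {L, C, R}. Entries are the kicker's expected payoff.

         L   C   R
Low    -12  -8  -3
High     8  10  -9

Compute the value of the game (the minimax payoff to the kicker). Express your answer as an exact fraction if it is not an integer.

-66/13

Row minima: Low → -12, High → -9; maximin = -9.
Column maxima: L → 8, C → 10, R → -3; minimax = -3.
-9 ≠ -3, so there is no saddle point; optimal play is mixed.
C is strictly dominated by L (it gives the kicker strictly more in every row), so the keeper never plays it.
On the remaining 2×2 (Low, High vs L, R):
Let the kicker play Low with probability p. Expected payoff against L: (-12)p + 8(1−p) = −20p + 8; against R: (-3)p + (-9)(1−p) = 6p − 9.
Setting these equal: −20p + 8 = 6p − 9 ⇒ −26p = -17 ⇒ p = 17/26, and the value is (-20)·(17/26) + 8 = -66/13.
For the keeper: with q = P(L), equating Low's and High's payoffs gives −9q − 3 = 17q − 9 ⇒ q = 3/13.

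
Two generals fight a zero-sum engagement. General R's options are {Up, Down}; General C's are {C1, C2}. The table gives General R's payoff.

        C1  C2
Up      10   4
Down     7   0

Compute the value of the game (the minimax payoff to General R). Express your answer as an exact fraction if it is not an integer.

4

Row minima: Up → 4, Down → 0; maximin = 4.
Column maxima: C1 → 10, C2 → 4; minimax = 4.
Since maximin = minimax = 4, there is a saddle point and the value is 4.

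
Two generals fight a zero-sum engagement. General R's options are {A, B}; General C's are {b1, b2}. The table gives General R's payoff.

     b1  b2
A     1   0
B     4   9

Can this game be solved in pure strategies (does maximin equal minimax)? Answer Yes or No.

Yes

Row minima: A → 0, B → 4; maximin = 4.
Column maxima: b1 → 4, b2 → 9; minimax = 4.
maximin = minimax = 4, so a saddle point exists.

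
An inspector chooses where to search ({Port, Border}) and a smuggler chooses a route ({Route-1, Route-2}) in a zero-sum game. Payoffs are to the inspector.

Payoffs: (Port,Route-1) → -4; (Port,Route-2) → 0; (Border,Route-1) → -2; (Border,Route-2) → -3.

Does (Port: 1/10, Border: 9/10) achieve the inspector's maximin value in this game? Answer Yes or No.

No

Against Route-1 this mix gives (1/10)·(-4) + (9/10)·(-2) = -11/5.
Against Route-2 this mix gives (1/10)·0 + (9/10)·(-3) = -27/10.
The smuggler will play Route-2, holding the inspector to -27/10. Shifting weight toward the row that does better against Route-2 would raise this floor (the equalizing mix achieves -12/5 against both Route-2 and Route-1), so the proposed strategy is not optimal.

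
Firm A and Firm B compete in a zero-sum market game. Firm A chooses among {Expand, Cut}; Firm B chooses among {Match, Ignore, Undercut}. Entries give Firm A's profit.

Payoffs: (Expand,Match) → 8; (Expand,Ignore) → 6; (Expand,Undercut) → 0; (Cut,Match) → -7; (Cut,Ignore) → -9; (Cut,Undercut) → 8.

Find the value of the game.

48/23

Row minima: Expand → 0, Cut → -9; maximin = 0.
Column maxima: Match → 8, Ignore → 6, Undercut → 8; minimax = 6.
0 ≠ 6, so there is no saddle point; optimal play is mixed.
Match is strictly dominated by Ignore (it gives Firm A strictly more in every row), so Firm B never plays it.
On the remaining 2×2 (Expand, Cut vs Ignore, Undercut):
Let Firm A play Expand with probability p. Expected payoff against Ignore: 6p + (-9)(1−p) = 15p − 9; against Undercut: 0p + 8(1−p) = −8p + 8.
Setting these equal: 15p − 9 = −8p + 8 ⇒ 23p = 17 ⇒ p = 17/23, and the value is (15)·(17/23) − 9 = 48/23.
For Firm B: with q = P(Ignore), equating Expand's and Cut's payoffs gives 6q = −17q + 8 ⇒ q = 8/23.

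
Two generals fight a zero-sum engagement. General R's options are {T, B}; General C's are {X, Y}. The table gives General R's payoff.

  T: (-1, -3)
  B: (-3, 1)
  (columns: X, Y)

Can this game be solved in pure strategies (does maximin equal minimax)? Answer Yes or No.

Row minima: T → -3, B → -3; maximin = -3.
Column maxima: X → -1, Y → 1; minimax = -1.
-3 ≠ -1, so no pure-strategy equilibrium exists.

No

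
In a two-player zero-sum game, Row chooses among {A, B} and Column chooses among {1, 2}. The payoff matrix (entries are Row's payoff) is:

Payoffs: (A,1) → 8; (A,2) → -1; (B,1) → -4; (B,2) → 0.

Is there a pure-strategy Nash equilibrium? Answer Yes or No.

Row minima: A → -1, B → -4; maximin = -1.
Column maxima: 1 → 8, 2 → 0; minimax = 0.
-1 ≠ 0, so no pure-strategy equilibrium exists.

No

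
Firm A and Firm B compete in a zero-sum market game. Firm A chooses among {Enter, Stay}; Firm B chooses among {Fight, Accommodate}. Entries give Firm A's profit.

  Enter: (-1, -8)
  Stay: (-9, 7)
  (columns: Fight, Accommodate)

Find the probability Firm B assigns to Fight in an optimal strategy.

Row minima: Enter → -8, Stay → -9; maximin = -8.
Column maxima: Fight → -1, Accommodate → 7; minimax = -1.
-8 ≠ -1, so there is no saddle point; optimal play is mixed.
Let Firm A play Enter with probability p. Expected payoff against Fight: (-1)p + (-9)(1−p) = 8p − 9; against Accommodate: (-8)p + 7(1−p) = −15p + 7.
Setting these equal: 8p − 9 = −15p + 7 ⇒ 23p = 16 ⇒ p = 16/23, and the value is (8)·(16/23) − 9 = -79/23.
For Firm B: with q = P(Fight), equating Enter's and Stay's payoffs gives 7q − 8 = −16q + 7 ⇒ q = 15/23.

15/23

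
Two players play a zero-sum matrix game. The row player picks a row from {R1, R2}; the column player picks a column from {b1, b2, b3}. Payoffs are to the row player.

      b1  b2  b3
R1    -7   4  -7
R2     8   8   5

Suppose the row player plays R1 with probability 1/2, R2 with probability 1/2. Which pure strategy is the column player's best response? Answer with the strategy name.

If the column player plays b1, the row player's expected payoff is (1/2)·(-7) + (1/2)·8 = 1/2.
If the column player plays b2, the row player's expected payoff is (1/2)·4 + (1/2)·8 = 6.
If the column player plays b3, the row player's expected payoff is (1/2)·(-7) + (1/2)·5 = -1.
The column player minimizes the row player's payoff; the smallest is -1, so the best response is b3.

b3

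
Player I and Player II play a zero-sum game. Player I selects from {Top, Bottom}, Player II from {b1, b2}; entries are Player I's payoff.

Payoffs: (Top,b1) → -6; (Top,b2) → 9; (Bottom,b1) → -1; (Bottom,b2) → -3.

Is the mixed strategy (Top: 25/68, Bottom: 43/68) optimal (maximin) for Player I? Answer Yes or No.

No

Against b1 this mix gives (25/68)·(-6) + (43/68)·(-1) = -193/68.
Against b2 this mix gives (25/68)·9 + (43/68)·(-3) = 24/17.
Player II will play b1, holding Player I to -193/68. Shifting weight toward the row that does better against b1 would raise this floor (the equalizing mix achieves -27/17 against both b1 and b2), so the proposed strategy is not optimal.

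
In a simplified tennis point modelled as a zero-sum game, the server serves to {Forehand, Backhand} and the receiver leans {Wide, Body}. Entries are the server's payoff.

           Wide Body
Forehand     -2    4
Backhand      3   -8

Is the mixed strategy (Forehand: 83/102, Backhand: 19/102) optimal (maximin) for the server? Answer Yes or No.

No

Against Wide this mix gives (83/102)·(-2) + (19/102)·3 = -109/102.
Against Body this mix gives (83/102)·4 + (19/102)·(-8) = 30/17.
The receiver will play Wide, holding the server to -109/102. Shifting weight toward the row that does better against Wide would raise this floor (the equalizing mix achieves -4/17 against both Wide and Body), so the proposed strategy is not optimal.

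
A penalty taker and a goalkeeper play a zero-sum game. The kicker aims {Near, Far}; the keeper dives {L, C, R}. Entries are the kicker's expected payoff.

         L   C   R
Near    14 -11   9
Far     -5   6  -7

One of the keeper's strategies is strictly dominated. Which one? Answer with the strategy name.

L

R holds the kicker's payoff strictly below L in every row: 9 < 14, -7 < -5.
So L is strictly dominated for the keeper.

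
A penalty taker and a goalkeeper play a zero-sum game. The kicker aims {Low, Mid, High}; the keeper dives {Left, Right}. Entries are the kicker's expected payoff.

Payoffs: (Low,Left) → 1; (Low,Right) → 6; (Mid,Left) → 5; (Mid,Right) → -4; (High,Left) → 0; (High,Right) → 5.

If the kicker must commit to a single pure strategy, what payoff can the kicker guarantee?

Row minima: Low → 1, Mid → -4, High → 0.
The best of these is 1.

1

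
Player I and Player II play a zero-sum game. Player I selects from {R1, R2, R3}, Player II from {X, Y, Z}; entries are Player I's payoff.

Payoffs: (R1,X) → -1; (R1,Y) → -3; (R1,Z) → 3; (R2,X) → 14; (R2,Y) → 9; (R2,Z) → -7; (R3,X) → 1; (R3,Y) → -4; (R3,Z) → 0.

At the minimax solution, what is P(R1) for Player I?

Row minima: R1 → -3, R2 → -7, R3 → -4; maximin = -3.
Column maxima: X → 14, Y → 9, Z → 3; minimax = 3.
-3 ≠ 3, so there is no saddle point; optimal play is mixed.
X is strictly dominated by Y (it gives Player I strictly more in every row), so Player II never plays it.
With X eliminated, R3 is strictly dominated by R1 (R1 gives Player I strictly more in every remaining column), so Player I never plays it.
On the remaining 2×2 (R1, R2 vs Y, Z):
Let Player I play R1 with probability p. Expected payoff against Y: (-3)p + 9(1−p) = −12p + 9; against Z: 3p + (-7)(1−p) = 10p − 7.
Setting these equal: −12p + 9 = 10p − 7 ⇒ −22p = -16 ⇒ p = 8/11, and the value is (-12)·(8/11) + 9 = 3/11.
For Player II: with q = P(Y), equating R1's and R2's payoffs gives −6q + 3 = 16q − 7 ⇒ q = 5/11.

8/11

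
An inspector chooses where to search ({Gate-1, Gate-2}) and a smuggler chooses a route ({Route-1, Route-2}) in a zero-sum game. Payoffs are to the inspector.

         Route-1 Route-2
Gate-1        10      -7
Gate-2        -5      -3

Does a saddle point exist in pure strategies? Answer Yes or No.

Row minima: Gate-1 → -7, Gate-2 → -5; maximin = -5.
Column maxima: Route-1 → 10, Route-2 → -3; minimax = -3.
-5 ≠ -3, so no pure-strategy equilibrium exists.

No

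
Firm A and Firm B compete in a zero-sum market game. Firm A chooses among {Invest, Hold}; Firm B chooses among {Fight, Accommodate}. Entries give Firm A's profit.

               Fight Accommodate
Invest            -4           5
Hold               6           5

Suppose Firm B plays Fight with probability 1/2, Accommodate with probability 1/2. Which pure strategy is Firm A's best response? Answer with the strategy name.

Expected payoff of Invest: (1/2)·(-4) + (1/2)·5 = 1/2.
Expected payoff of Hold: (1/2)·6 + (1/2)·5 = 11/2.
The largest is 11/2, so Firm A's best response is Hold.

Hold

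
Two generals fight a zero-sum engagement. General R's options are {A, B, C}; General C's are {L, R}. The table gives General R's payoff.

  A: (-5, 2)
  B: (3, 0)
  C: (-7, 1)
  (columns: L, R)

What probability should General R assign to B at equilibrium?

7/10

Row minima: A → -5, B → 0, C → -7; maximin = 0.
Column maxima: L → 3, R → 2; minimax = 2.
0 ≠ 2, so there is no saddle point; optimal play is mixed.
C is strictly dominated by A, so General R never plays it.
On the remaining 2×2 (A, B vs L, R):
Let General R play A with probability p. Expected payoff against L: (-5)p + 3(1−p) = −8p + 3; against R: 2p + 0(1−p) = 2p.
Setting these equal: −8p + 3 = 2p ⇒ −10p = -3 ⇒ p = 3/10, and the value is (-8)·(3/10) + 3 = 3/5.
For General C: with q = P(L), equating A's and B's payoffs gives −7q + 2 = 3q ⇒ q = 1/5.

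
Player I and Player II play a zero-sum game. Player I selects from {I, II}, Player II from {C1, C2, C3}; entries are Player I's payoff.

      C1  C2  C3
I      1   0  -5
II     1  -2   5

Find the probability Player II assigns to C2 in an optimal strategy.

5/6

Row minima: I → -5, II → -2; maximin = -2.
Column maxima: C1 → 1, C2 → 0, C3 → 5; minimax = 0.
-2 ≠ 0, so there is no saddle point; optimal play is mixed.
C1 is strictly dominated by C2 (it gives Player I strictly more in every row), so Player II never plays it.
On the remaining 2×2 (I, II vs C2, C3):
Let Player I play I with probability p. Expected payoff against C2: 0p + (-2)(1−p) = 2p − 2; against C3: (-5)p + 5(1−p) = −10p + 5.
Setting these equal: 2p − 2 = −10p + 5 ⇒ 12p = 7 ⇒ p = 7/12, and the value is (2)·(7/12) − 2 = -5/6.
For Player II: with q = P(C2), equating I's and II's payoffs gives 5q − 5 = −7q + 5 ⇒ q = 5/6.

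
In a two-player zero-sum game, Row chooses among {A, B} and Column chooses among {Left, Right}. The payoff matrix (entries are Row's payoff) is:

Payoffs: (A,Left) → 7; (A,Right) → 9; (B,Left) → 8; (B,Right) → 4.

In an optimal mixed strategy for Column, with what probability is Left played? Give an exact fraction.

5/6

Row minima: A → 7, B → 4; maximin = 7.
Column maxima: Left → 8, Right → 9; minimax = 8.
7 ≠ 8, so there is no saddle point; optimal play is mixed.
Let Row play A with probability p. Expected payoff against Left: 7p + 8(1−p) = −p + 8; against Right: 9p + 4(1−p) = 5p + 4.
Setting these equal: −p + 8 = 5p + 4 ⇒ −6p = -4 ⇒ p = 2/3, and the value is (-1)·(2/3) + 8 = 22/3.
For Column: with q = P(Left), equating A's and B's payoffs gives −2q + 9 = 4q + 4 ⇒ q = 5/6.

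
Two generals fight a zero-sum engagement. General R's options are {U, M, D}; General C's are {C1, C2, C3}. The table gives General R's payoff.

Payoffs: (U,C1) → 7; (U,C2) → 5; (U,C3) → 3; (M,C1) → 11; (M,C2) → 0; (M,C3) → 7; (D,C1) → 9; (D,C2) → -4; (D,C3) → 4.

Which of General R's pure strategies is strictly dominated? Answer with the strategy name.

D

M gives a strictly higher payoff than D against every column: 11 > 9, 0 > -4, 7 > 4.
So D is strictly dominated and General R never plays it.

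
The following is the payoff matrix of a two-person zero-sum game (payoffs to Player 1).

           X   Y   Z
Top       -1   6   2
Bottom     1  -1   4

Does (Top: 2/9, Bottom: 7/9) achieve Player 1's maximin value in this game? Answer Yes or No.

Against X this mix gives (2/9)·(-1) + (7/9)·1 = 5/9.
Against Y this mix gives (2/9)·6 + (7/9)·(-1) = 5/9.
Against Z this mix gives (2/9)·2 + (7/9)·4 = 32/9.
All of Player 2's active replies (X, Y) yield 5/9, and no column does worse for Player 1. The mix makes Player 2 indifferent and guarantees 5/9, so it is optimal.

Yes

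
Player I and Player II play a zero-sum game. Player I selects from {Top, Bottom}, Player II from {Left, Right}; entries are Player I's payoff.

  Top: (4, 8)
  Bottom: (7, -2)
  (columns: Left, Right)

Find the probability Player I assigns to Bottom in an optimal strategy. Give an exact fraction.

Row minima: Top → 4, Bottom → -2; maximin = 4.
Column maxima: Left → 7, Right → 8; minimax = 7.
4 ≠ 7, so there is no saddle point; optimal play is mixed.
Let Player I play Top with probability p. Expected payoff against Left: 4p + 7(1−p) = −3p + 7; against Right: 8p + (-2)(1−p) = 10p − 2.
Setting these equal: −3p + 7 = 10p − 2 ⇒ −13p = -9 ⇒ p = 9/13, and the value is (-3)·(9/13) + 7 = 64/13.
For Player II: with q = P(Left), equating Top's and Bottom's payoffs gives −4q + 8 = 9q − 2 ⇒ q = 10/13.

4/13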